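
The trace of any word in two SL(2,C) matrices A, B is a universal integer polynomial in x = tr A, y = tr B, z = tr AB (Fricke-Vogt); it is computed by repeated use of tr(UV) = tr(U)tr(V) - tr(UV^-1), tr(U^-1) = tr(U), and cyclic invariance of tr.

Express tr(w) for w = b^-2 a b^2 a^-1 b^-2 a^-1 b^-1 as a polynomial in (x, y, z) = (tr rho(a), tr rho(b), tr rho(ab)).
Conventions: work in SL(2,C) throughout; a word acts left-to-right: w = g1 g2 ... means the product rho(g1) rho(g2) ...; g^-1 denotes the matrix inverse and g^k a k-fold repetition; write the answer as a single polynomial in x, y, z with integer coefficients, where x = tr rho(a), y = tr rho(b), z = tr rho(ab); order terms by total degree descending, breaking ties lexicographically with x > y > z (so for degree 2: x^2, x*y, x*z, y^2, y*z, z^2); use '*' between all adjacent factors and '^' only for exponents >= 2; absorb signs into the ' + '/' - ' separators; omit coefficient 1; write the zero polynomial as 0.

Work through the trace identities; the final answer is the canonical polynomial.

-x*y^5*z^2 + 2*x^2*y^4*z + y^6*z + y^4*z^3 - x^3*y^3 - x*y^5 - 2*x^2*y^2*z - 5*y^4*z - y^2*z^3 + x^3*y + 5*x*y^3 + x*y*z^2 + 5*y^2*z - 5*x*y - z

trace(b^-1 a) = trace(a)*trace(b) - trace(a b) = x*y - z
trace(b^-2 a) = trace(b^-1 a)*trace(b) - trace(b^-1 a b) = x*y^2 - y*z - x
trace(a^2 b) = trace(a)*trace(b a) - trace(b) = x*z - y
use: trace(a^2) = trace(a)*trace(a) - trace(1) = x^2 - 2
trace(a b^2 a) = trace(b)*trace(a^2 b) - trace(a^2) = x*y*z - x^2 - y^2 + 2
apply: trace(a b a b) = trace(a b)*trace(a b) - trace(1)   [split at repeated a] = z^2 - 2
trace(a b^2 a b) = trace(b)*trace(a b a b) - trace(a b a) = y*z^2 - x*z - y
trace(a b^2 a b^-1) = trace(a b^2 a)*trace(b) - trace(a b^2 a b) = x*y^2*z - x^2*y - y^3 - y*z^2 + x*z + 3*y
trace(b^-1 a b^2 a b^-1) = trace(a b^2 a b^-1)*trace(b) - trace(a b^2 a) = x*y^3*z - x^2*y^2 - y^4 - y^2*z^2 + x^2 + 4*y^2 - 2
trace(b^-1 a b^2 a b^-2) = trace(b^-1 a b^2 a b^-1)*trace(b) - trace(b^-1 a b^2 a) = x*y^4*z - x^2*y^3 - y^5 - y^3*z^2 - x*y^2*z + 2*x^2*y + 5*y^3 + y*z^2 - x*z - 5*y
trace(b^-4 a b^2 a) = trace(b^-1 a b^2 a b^-2)*trace(b) - trace(b^-1 a b^2 a b^-1) = x*y^5*z - x^2*y^4 - y^6 - y^4*z^2 - 2*x*y^3*z + 3*x^2*y^2 + 6*y^4 + 2*y^2*z^2 - x*y*z - x^2 - 9*y^2 + 2
apply: trace(b^-4 a b^2 a^-1) = trace(b^-4 a b^2)*trace(a) - trace(b^-4 a b^2 a) = -x*y^5*z + x^2*y^4 + y^6 + y^4*z^2 + 2*x*y^3*z - 2*x^2*y^2 - 6*y^4 - 2*y^2*z^2 + 9*y^2 - 2
trace(b^2) = trace(b)*trace(b) - trace(1) = y^2 - 2
trace(a b^2) = trace(b)*trace(a b) - trace(a) = y*z - x
trace(b a b^2) = trace(b)*trace(a b^2) - trace(a b) = y^2*z - x*y - z
trace(a b^2 a^-1 b) = trace(b a b^2)*trace(a) - trace(b a b^2 a) = x*y^2*z - x^2*y - y*z^2 + y
trace(b^-1 a b^2 a^-1) = trace(a b^2 a^-1)*trace(b) - trace(a b^2 a^-1 b) = -x*y^2*z + x^2*y + y^3 + y*z^2 - 3*y
trace(b^-1 a b^2 a^-1 b^-1) = trace(b^-1 a b^2 a^-1)*trace(b) - trace(b^-1 a b^2 a^-1 b) = -x*y^3*z + x^2*y^2 + y^4 + y^2*z^2 - 4*y^2 + 2
trace(b^-3 a b^2 a^-1) = trace(b^-1 a b^2 a^-1 b^-1)*trace(b) - trace(b^-1 a b^2 a^-1) = -x*y^4*z + x^2*y^3 + y^5 + y^3*z^2 + x*y^2*z - x^2*y - 5*y^3 - y*z^2 + 5*y
trace(b^-3 a b^2 a^-1 b^-2) = trace(b^-4 a b^2 a^-1)*trace(b) - trace(b^-4 a b^2 a^-1 b) = -x*y^6*z + x^2*y^5 + y^7 + y^5*z^2 + 3*x*y^4*z - 3*x^2*y^3 - 7*y^5 - 3*y^3*z^2 - x*y^2*z + x^2*y + 14*y^3 + y*z^2 - 7*y
trace(a^2 b^2 a) = trace(a)*trace(b^2 a^2) - trace(b^2 a) = x^2*y*z - x^3 - x*y^2 - y*z + 3*x
trace(a b a^2 b) = trace(a)*trace(b a b a) - trace(b a b) = x*z^2 - y*z - x
trace(a b a^2) = trace(a)*trace(a b a) - trace(a b) = x^2*z - x*y - z
apply: trace(a^2 b^2 a b) = trace(b)*trace(a b a^2 b) - trace(a b a^2) = x*y*z^2 - x^2*z - y^2*z + z
use: trace(b^-1 a^2 b^2 a) = trace(a^2 b^2 a)*trace(b) - trace(a^2 b^2 a b) = x^2*y^2*z - x^3*y - x*y^3 - x*y*z^2 + x^2*z + 3*x*y - z
apply: trace(a b^2 a^-1 b^-1 a) = trace(b^-1 a^2 b^2)*trace(a) - trace(b^-1 a^2 b^2 a) = -x^2*y^2*z + x^3*y + x*y^3 + x*y*z^2 - 4*x*y + z
trace(b a b a b^2) = trace(b)*trace(a b a b^2) - trace(a b a b) = y^2*z^2 - x*y*z - y^2 - z^2 + 2
apply: trace(a b a b a b) = trace(a b)*trace(a b a b) - trace(a^-1 b^-1)   [split at repeated a] = z^3 - 3*z
use: trace(b a b a b^2 a) = trace(b)*trace(a b a b a b) - trace(a b a b a) = y*z^3 - x*z^2 - 2*y*z + x
use: trace(a b a b^2 a^-1 b) = trace(b a b a b^2)*trace(a) - trace(b a b a b^2 a) = x*y^2*z^2 - x^2*y*z - y*z^3 - x*y^2 + 2*y*z + x
trace(a b^2 a^-1 b^-1 a b) = trace(a b a b^2 a^-1)*trace(b) - trace(a b a b^2 a^-1 b) = -x*y^2*z^2 + x^2*y*z + y^3*z + y*z^3 - 3*y*z - x
apply: trace(b^-1 a b^2 a^-1 b^-1 a) = trace(a b^2 a^-1 b^-1 a)*trace(b) - trace(a b^2 a^-1 b^-1 a b) = -x^2*y^3*z + x^3*y^2 + x*y^4 + 2*x*y^2*z^2 - x^2*y*z - y^3*z - y*z^3 - 4*x*y^2 + 4*y*z + x
apply: trace(a b^-2 a b^2 a^-1 b^-1) = trace(b^-1 a b^2 a^-1 b^-1 a)*trace(b) - trace(b^-1 a b^2 a^-1 b^-1 a b) = -x^2*y^4*z + x^3*y^3 + x*y^5 + 2*x*y^3*z^2 - y^4*z - y^2*z^3 - x^3*y - 5*x*y^3 - x*y*z^2 + 4*y^2*z + 5*x*y - z
trace(b^-1 a b^2 a^-1 b^-2 a b^-1) = trace(a b^-2 a b^2 a^-1 b^-1)*trace(b) - trace(a b^-2 a b^2 a^-1) = -x^2*y^5*z + x^3*y^4 + x*y^6 + 2*x*y^4*z^2 - y^5*z - y^3*z^3 - x^3*y^2 - 5*x*y^4 - x*y^2*z^2 + 4*y^3*z + 5*x*y^2 - y*z - x
use: trace(a b^2 a^-1 b^-2 a) = trace(b^-1 a^2 b^2 a^-1)*trace(b) - trace(b^-1 a^2 b^2 a^-1 b) = -x^2*y^3*z + x^3*y^2 + x*y^4 + x*y^2*z^2 - 4*x*y^2 + x
apply: trace(a b^2 a^-1 b^-2 a b) = trace(a b a b^2 a^-1 b^-1)*trace(b) - trace(a b a b^2 a^-1) = -x*y^3*z^2 + x^2*y^2*z + y^4*z + y^2*z^3 - 4*y^2*z + z
trace(b^-1 a b^2 a^-1 b^-2 a) = trace(a b^2 a^-1 b^-2 a)*trace(b) - trace(a b^2 a^-1 b^-2 a b) = -x^2*y^4*z + x^3*y^3 + x*y^5 + 2*x*y^3*z^2 - x^2*y^2*z - y^4*z - y^2*z^3 - 4*x*y^3 + 4*y^2*z + x*y - z
apply: trace(b^-3 a b^2 a^-1 b^-2 a) = trace(b^-1 a b^2 a^-1 b^-2 a b^-1)*trace(b) - trace(b^-1 a b^2 a^-1 b^-2 a) = -x^2*y^6*z + x^3*y^5 + x*y^7 + 2*x*y^5*z^2 + x^2*y^4*z - y^6*z - y^4*z^3 - 2*x^3*y^3 - 6*x*y^5 - 3*x*y^3*z^2 + x^2*y^2*z + 5*y^4*z + y^2*z^3 + 9*x*y^3 - 5*y^2*z - 2*x*y + z
trace(b^-2 a b^2 a^-1 b^-2 a^-1 b^-1) = trace(b^-3 a b^2 a^-1 b^-2)*trace(a) - trace(b^-3 a b^2 a^-1 b^-2 a) = -x*y^5*z^2 + 2*x^2*y^4*z + y^6*z + y^4*z^3 - x^3*y^3 - x*y^5 - 2*x^2*y^2*z - 5*y^4*z - y^2*z^3 + x^3*y + 5*x*y^3 + x*y*z^2 + 5*y^2*z - 5*x*y - z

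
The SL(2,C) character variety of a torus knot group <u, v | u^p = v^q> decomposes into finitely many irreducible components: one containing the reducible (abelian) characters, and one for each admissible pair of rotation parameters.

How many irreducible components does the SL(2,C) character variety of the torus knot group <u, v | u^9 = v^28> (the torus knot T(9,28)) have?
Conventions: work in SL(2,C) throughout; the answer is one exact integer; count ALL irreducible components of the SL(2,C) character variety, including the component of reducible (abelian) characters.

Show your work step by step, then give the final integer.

In the torus knot group T(9,28), u^9 = v^28 is central, so an irreducible representation sends it to +I or -I (Schur).
So on each irreducible component the traces are pinned: tr(u) = 2*cos(pi*alpha/9) with 1 <= alpha <= 8, tr(v) = 2*cos(pi*beta/28) with 1 <= beta <= 27.
The two central values (-1)^alpha I and (-1)^beta I must be the same matrix, so alpha and beta share a parity.
Enumerate parity-matched pairs: 4*14 odd-odd plus 4*13 even-even gives 108.
components with irreducible characters: 108; plus the single component of reducible (abelian) characters: total 109.

109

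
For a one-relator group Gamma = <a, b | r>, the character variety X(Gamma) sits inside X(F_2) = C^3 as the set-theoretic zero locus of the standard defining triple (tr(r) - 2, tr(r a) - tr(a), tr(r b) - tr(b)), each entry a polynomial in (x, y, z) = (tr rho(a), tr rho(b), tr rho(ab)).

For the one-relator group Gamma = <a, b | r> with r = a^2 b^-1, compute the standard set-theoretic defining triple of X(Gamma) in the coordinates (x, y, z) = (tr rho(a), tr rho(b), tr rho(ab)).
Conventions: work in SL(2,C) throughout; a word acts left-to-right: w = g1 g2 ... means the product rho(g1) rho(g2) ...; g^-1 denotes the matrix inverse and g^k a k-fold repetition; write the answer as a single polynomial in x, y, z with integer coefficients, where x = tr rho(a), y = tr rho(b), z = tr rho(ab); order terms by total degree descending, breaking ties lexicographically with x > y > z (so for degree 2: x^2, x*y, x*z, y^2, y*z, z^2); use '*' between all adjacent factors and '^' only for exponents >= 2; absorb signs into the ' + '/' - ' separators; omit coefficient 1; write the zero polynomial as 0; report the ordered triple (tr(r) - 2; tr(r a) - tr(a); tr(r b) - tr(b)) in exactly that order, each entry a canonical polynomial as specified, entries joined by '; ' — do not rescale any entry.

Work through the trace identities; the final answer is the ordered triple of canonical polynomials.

trace(a^2) = trace(a)*trace(a) - trace(1) = x^2 - 2
trace(a^2 b) = trace(a)*trace(b a) - trace(b) = x*z - y
trace(a^2 b^-1) = trace(a^2)*trace(b) - trace(a^2 b) = x^2*y - x*z - y
trace(a^3) = trace(a)*trace(a^2) - trace(a) = x^3 - 3*x
reduce: trace(a^3 b) = trace(a)*trace(b a^2) - trace(b a) = x^2*z - x*y - z
so trace(a^2 b^-1 a) = trace(a^3)*trace(b) - trace(a^3 b) = x^3*y - x^2*z - 2*x*y + z
assemble the triple (trace(r) - 2; trace(r a) - x; trace(r b) - y)

x^2*y - x*z - y - 2; x^3*y - x^2*z - 2*x*y - x + z; x^2 - y - 2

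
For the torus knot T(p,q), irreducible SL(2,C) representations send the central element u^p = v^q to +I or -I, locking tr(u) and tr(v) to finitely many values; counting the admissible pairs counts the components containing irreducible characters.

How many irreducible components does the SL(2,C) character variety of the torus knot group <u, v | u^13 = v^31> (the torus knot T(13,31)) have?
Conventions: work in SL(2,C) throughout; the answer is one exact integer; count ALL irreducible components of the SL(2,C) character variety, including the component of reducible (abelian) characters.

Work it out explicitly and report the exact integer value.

181

For T(13,31): irreducibility forces the central element u^13 = v^31 to one of +I, -I.
This locks tr(u) to 2*cos(pi*alpha/13), alpha in 1..12, and tr(v) to 2*cos(pi*beta/31), beta in 1..30, on each component of irreducible characters.
Consistency of u^13 = (-1)^alpha I with v^31 = (-1)^beta I forces alpha = beta (mod 2).
Counting: 6 odd alphas x 15 odd betas + 6 even alphas x 15 even betas = 90 + 90 = 180.
Total: 180 irreducible-character components + 1 reducible (abelian) component = 181.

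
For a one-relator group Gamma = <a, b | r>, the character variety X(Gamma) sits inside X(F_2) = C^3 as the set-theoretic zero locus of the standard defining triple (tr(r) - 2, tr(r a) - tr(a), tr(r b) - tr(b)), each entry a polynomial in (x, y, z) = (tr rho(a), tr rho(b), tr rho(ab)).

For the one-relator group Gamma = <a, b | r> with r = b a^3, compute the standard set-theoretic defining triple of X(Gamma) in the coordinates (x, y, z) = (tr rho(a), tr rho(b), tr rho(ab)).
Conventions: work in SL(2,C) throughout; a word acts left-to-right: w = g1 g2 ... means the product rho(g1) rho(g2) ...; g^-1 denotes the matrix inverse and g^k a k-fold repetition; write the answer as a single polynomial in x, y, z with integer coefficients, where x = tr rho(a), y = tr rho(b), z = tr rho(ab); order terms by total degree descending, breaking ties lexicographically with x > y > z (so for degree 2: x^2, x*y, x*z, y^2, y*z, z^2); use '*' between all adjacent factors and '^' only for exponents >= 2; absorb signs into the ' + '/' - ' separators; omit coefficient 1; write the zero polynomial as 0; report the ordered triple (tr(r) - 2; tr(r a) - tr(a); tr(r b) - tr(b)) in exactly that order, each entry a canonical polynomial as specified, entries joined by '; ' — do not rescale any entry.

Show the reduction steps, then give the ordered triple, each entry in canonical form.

x^2*z - x*y - z - 2; x^3*z - x^2*y - 2*x*z - x + y; x^2*y*z - x^3 - x*y^2 - y*z + 3*x - y

trace(a b a) = trace(a) * trace(b a) - trace(b) = x*z - y
next, trace(b a^3) = trace(a) * trace(a b a) - trace(a b) = x^2*z - x*y - z
and trace(b a^4) = trace(a) * trace(b a^3) - trace(b a^2)  (reduce the a square) = x^3*z - x^2*y - 2*x*z + y
trace(b^2 a) = trace(b) * trace(a b) - trace(a)  (reduce the b square) = y*z - x
trace(b^2) = trace(b) * trace(b) - trace(1)  (reduce the b square) = y^2 - 2
trace(b^2 a^2) = trace(a) * trace(b^2 a) - trace(b^2)  (reduce the a square) = x*y*z - x^2 - y^2 + 2
next, trace(b a^3 b) = trace(a) * trace(b^2 a^2) - trace(b^2 a)  (reduce the a square) = x^2*y*z - x^3 - x*y^2 - y*z + 3*x
assemble the triple (trace(r) - 2; trace(r a) - x; trace(r b) - y)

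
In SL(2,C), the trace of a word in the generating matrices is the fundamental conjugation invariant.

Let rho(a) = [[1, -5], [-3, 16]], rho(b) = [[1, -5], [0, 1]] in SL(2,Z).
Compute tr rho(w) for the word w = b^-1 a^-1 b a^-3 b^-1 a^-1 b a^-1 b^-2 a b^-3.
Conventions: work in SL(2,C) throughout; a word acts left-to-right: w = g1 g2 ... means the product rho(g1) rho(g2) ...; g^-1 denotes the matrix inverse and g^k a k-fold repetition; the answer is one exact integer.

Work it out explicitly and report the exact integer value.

-61631248

rho(b^-1) = [[1, 5], [0, 1]]
... * rho(a^-1) = [[16, 5], [3, 1]]  ->  [[31, 10], [3, 1]]
... * rho(b) = [[1, -5], [0, 1]]  ->  [[31, -145], [3, -14]]
... * rho(a^-1) = [[16, 5], [3, 1]]  ->  [[61, 10], [6, 1]]
... * rho(a^-1) = [[16, 5], [3, 1]]  ->  [[1006, 315], [99, 31]]
... * rho(a^-1) = [[16, 5], [3, 1]]  ->  [[17041, 5345], [1677, 526]]
... * rho(b^-1) = [[1, 5], [0, 1]]  ->  [[17041, 90550], [1677, 8911]]
... * rho(a^-1) = [[16, 5], [3, 1]]  ->  [[544306, 175755], [53565, 17296]]
... * rho(b) = [[1, -5], [0, 1]]  ->  [[544306, -2545775], [53565, -250529]]
... * rho(a^-1) = [[16, 5], [3, 1]]  ->  [[1071571, 175755], [105453, 17296]]
... * rho(b^-1) = [[1, 5], [0, 1]]  ->  [[1071571, 5533610], [105453, 544561]]
... * rho(b^-1) = [[1, 5], [0, 1]]  ->  [[1071571, 10891465], [105453, 1071826]]
... * rho(a) = [[1, -5], [-3, 16]]  ->  [[-31602824, 168905585], [-3110025, 16621951]]
... * rho(b^-1) = [[1, 5], [0, 1]]  ->  [[-31602824, 10891465], [-3110025, 1071826]]
... * rho(b^-1) = [[1, 5], [0, 1]]  ->  [[-31602824, -147122655], [-3110025, -14478299]]
... * rho(b^-1) = [[1, 5], [0, 1]]  ->  [[-31602824, -305136775], [-3110025, -30028424]]
tr = -31602824 + -30028424 = -61631248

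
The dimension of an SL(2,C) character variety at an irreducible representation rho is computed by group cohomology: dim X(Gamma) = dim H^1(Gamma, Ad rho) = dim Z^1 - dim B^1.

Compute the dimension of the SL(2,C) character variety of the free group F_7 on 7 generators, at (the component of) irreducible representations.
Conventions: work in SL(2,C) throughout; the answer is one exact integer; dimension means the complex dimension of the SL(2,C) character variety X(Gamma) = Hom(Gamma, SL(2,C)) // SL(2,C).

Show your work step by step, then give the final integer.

Here Gamma is free of rank 7 — no relator constrains a cocycle.
A cocycle picks one sl_2 vector per generator freely, giving dim Z^1 = 3*7 = 21.
At an irreducible rho the centralizer of the image in sl_2 is 0, so the coboundary map sl_2 -> Z^1 is injective: dim B^1 = 3.
dim H^1 = 21 - 3 = 18, which is dim X.

18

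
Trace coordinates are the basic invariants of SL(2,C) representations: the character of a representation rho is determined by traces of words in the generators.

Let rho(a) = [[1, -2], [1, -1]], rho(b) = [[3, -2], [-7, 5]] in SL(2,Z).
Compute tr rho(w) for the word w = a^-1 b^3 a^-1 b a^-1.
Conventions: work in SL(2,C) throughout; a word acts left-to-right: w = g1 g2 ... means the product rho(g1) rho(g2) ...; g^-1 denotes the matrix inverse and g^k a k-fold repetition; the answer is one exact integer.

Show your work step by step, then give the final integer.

rho(a^-1) = [[-1, 2], [-1, 1]]
... * rho(b) = [[3, -2], [-7, 5]]  ->  [[-17, 12], [-10, 7]]
... * rho(b) = [[3, -2], [-7, 5]]  ->  [[-135, 94], [-79, 55]]
... * rho(b) = [[3, -2], [-7, 5]]  ->  [[-1063, 740], [-622, 433]]
... * rho(a^-1) = [[-1, 2], [-1, 1]]  ->  [[323, -1386], [189, -811]]
... * rho(b) = [[3, -2], [-7, 5]]  ->  [[10671, -7576], [6244, -4433]]
... * rho(a^-1) = [[-1, 2], [-1, 1]]  ->  [[-3095, 13766], [-1811, 8055]]
tr = -3095 + 8055 = 4960

4960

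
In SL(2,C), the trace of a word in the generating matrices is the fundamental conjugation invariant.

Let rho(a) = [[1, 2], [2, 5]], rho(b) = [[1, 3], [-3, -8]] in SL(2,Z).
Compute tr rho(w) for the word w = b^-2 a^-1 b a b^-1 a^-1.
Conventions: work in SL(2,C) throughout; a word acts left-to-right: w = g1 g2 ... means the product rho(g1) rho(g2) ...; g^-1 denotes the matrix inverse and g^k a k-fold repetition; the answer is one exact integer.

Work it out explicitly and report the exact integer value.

rho(b^-1) = [[-8, -3], [3, 1]]
... * rho(b^-1) = [[-8, -3], [3, 1]]  ->  [[55, 21], [-21, -8]]
... * rho(a^-1) = [[5, -2], [-2, 1]]  ->  [[233, -89], [-89, 34]]
... * rho(b) = [[1, 3], [-3, -8]]  ->  [[500, 1411], [-191, -539]]
... * rho(a) = [[1, 2], [2, 5]]  ->  [[3322, 8055], [-1269, -3077]]
... * rho(b^-1) = [[-8, -3], [3, 1]]  ->  [[-2411, -1911], [921, 730]]
... * rho(a^-1) = [[5, -2], [-2, 1]]  ->  [[-8233, 2911], [3145, -1112]]
tr = -8233 + -1112 = -9345

-9345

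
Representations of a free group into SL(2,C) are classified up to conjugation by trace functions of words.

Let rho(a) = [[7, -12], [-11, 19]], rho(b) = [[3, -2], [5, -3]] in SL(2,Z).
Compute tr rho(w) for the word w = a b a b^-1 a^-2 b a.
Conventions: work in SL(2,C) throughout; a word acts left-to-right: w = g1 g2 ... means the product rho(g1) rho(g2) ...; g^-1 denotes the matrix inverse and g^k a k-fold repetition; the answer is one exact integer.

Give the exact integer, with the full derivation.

-307547626

rho(a) = [[7, -12], [-11, 19]]
... * rho(b) = [[3, -2], [5, -3]]  ->  [[-39, 22], [62, -35]]
... * rho(a) = [[7, -12], [-11, 19]]  ->  [[-515, 886], [819, -1409]]
... * rho(b^-1) = [[-3, 2], [-5, 3]]  ->  [[-2885, 1628], [4588, -2589]]
... * rho(a^-1) = [[19, 12], [11, 7]]  ->  [[-36907, -23224], [58693, 36933]]
... * rho(a^-1) = [[19, 12], [11, 7]]  ->  [[-956697, -605452], [1521430, 962847]]
... * rho(b) = [[3, -2], [5, -3]]  ->  [[-5897351, 3729750], [9378525, -5931401]]
... * rho(a) = [[7, -12], [-11, 19]]  ->  [[-82308707, 141633462], [130895086, -225238919]]
tr = -82308707 + -225238919 = -307547626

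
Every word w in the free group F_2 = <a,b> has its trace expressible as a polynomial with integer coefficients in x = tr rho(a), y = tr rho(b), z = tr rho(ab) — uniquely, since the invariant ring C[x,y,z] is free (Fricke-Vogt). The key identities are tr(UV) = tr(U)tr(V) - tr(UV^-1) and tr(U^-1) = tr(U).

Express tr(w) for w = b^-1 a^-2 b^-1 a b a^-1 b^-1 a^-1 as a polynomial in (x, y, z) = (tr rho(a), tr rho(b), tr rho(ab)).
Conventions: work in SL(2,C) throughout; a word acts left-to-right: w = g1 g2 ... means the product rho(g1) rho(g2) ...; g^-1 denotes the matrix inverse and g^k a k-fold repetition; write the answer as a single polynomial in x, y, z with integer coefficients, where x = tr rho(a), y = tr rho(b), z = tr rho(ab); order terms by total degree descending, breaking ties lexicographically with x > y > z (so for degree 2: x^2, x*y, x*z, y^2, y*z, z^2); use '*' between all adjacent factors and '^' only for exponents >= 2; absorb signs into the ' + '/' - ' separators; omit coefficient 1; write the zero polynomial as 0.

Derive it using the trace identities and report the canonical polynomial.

and trace(a^-1) = trace(a) = x
and trace(a^-2) = trace(a^-1)*trace(a) - trace(1) = x^2 - 2
trace(a^-1 b) = trace(b)*trace(a) - trace(b a) = x*y - z
next, trace(a^-2 b) = trace(a^-1 b)*trace(a) - trace(a^-1 b a) = x^2*y - x*z - y
trace(a^-1 b^-1 a^-1) = trace(a^-2)*trace(b) - trace(a^-2 b) = x*z - y
trace(b a b) = trace(b)*trace(a b) - trace(a) = y*z - x
next, trace(b a b a) = trace(a b)*trace(a b) - trace(1)   [split at repeated a] = z^2 - 2
trace(a^-1 b a b) = trace(b a b)*trace(a) - trace(b a b a) = x*y*z - x^2 - z^2 + 2
next, trace(a^-1 b a b a^-1) = trace(a^-1 b a b)*trace(a) - trace(a^-1 b a b a) = x^2*y*z - x^3 - x*z^2 - y*z + 3*x
trace(b^2 a b) = trace(b)*trace(b a b) - trace(b a) = y^2*z - x*y - z
trace(b^2 a b a) = trace(b)*trace(a b a b) - trace(a b a) = y*z^2 - x*z - y
next, trace(b a b a^-1 b) = trace(b^2 a b)*trace(a) - trace(b^2 a b a) = x*y^2*z - x^2*y - y*z^2 + y
next, trace(b a b a b a) = trace(a b a b)*trace(a b) - trace(b a)   [split at repeated a] = z^3 - 3*z
next, trace(b a b a^-1 b a) = trace(b a b a b)*trace(a) - trace(b a b a b a) = x*y*z^2 - x^2*z - z^3 - x*y + 3*z
and trace(a^-1 b a b a^-1 b) = trace(b a b a^-1 b)*trace(a) - trace(b a b a^-1 b a) = x^2*y^2*z - x^3*y - 2*x*y*z^2 + x^2*z + z^3 + 2*x*y - 3*z
and trace(a^-1 b^-1 a^-1 b a b) = trace(a^-1 b a b a^-1)*trace(b) - trace(a^-1 b a b a^-1 b) = x*y*z^2 - x^2*z - y^2*z - z^3 + x*y + 3*z
and trace(b^-1 a^-1 b^-1 a^-1 b a) = trace(a^-1 b^-1 a^-1 b a)*trace(b) - trace(a^-1 b^-1 a^-1 b a b) = -x*y*z^2 + x^2*z + y^2*z + z^3 - 3*z
and trace(b a^-1 b^-1 a^-1 b^-1 a^-1) = trace(b^-1 a^-1 b^-1 a^-1 b)*trace(a) - trace(b^-1 a^-1 b^-1 a^-1 b a) = x*y*z^2 - y^2*z - z^3 - x*y + 3*z
next, trace(a b a b a) = trace(a)*trace(b a b a) - trace(b a b) = x*z^2 - y*z - x
next, trace(a b a b a b a) = trace(a)*trace(b a b a b a) - trace(b a b a b) = x*z^3 - y*z^2 - 2*x*z + y
next, trace(a b a b a b a b) = trace(a b)*trace(a b a b a b) - trace(a^-1 b^-1 a^-1 b^-1)   [split at repeated a] = z^4 - 4*z^2 + 2
next, trace(b a b a b a b^-1 a) = trace(a b a b a b a)*trace(b) - trace(a b a b a b a b) = x*y*z^3 - y^2*z^2 - z^4 - 2*x*y*z + y^2 + 4*z^2 - 2
trace(a b a b a b^-1 a^-1 b) = trace(b a b a b a b^-1)*trace(a) - trace(b a b a b a b^-1 a) = -x*y*z^3 + x^2*z^2 + y^2*z^2 + z^4 + x*y*z - x^2 - y^2 - 4*z^2 + 2
trace(b a b a b^-1 a^-1 b^-1 a) = trace(a b a b a b^-1 a^-1)*trace(b) - trace(a b a b a b^-1 a^-1 b) = x*y*z^3 - x^2*z^2 - y^2*z^2 - z^4 + x^2 + 4*z^2 - 2
and trace(b^-1 a^-1 b^-1 a^-1 b a b a) = trace(b a b a b^-1 a^-1 b^-1)*trace(a) - trace(b a b a b^-1 a^-1 b^-1 a) = -x*y*z^3 + x^2*z^2 + y^2*z^2 + z^4 - 4*z^2 + 2
trace(b a b a^-1 b^-1 a^-1 b^-1 a^-1) = trace(b^-1 a^-1 b^-1 a^-1 b a b)*trace(a) - trace(b^-1 a^-1 b^-1 a^-1 b a b a) = x*y*z^3 - x^2*z^2 - y^2*z^2 - z^4 + x^2 + 4*z^2 - 2
trace(a b a^-1 b^-1 a^-1 b^-1 a^-2 b) = trace(b a b a^-1 b^-1 a^-1 b^-1 a^-1)*trace(a) - trace(b a b a^-1 b^-1 a^-1 b^-1) = x^2*y*z^3 - x^3*z^2 - x*y^2*z^2 - x*z^4 + x^3 + 4*x*z^2 - 3*x
and trace(b^-1 a^-2 b^-1 a b a^-1 b^-1 a^-1) = trace(a b a^-1 b^-1 a^-1 b^-1 a^-2)*trace(b) - trace(a b a^-1 b^-1 a^-1 b^-1 a^-2 b) = -x^2*y*z^3 + x^3*z^2 + 2*x*y^2*z^2 + x*z^4 - y^3*z - y*z^3 - x^3 - x*y^2 - 4*x*z^2 + 3*y*z + 3*x

-x^2*y*z^3 + x^3*z^2 + 2*x*y^2*z^2 + x*z^4 - y^3*z - y*z^3 - x^3 - x*y^2 - 4*x*z^2 + 3*y*z + 3*x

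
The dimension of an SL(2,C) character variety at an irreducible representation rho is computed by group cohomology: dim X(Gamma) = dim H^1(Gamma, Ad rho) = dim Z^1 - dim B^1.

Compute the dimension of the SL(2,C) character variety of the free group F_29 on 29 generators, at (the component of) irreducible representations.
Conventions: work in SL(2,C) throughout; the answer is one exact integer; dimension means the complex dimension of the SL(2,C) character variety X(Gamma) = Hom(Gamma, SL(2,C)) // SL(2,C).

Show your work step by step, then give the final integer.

84

Here Gamma is free of rank 29 — no relator constrains a cocycle.
So Z^1 = (sl_2)^29 in full: dim Z^1 = 87.
Irreducibility makes the coboundary map sl_2 -> Z^1 injective (trivial centralizer), so dim B^1 = 3.
dim H^1 = 87 - 3 = 84, which is dim X.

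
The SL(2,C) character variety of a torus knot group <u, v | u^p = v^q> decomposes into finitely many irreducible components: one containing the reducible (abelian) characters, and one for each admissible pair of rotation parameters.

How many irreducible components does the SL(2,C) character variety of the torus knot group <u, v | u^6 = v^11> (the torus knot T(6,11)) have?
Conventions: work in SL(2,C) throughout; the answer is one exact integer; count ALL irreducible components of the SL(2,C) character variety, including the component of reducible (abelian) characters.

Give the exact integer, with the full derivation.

26

In the torus knot group T(6,11), u^6 = v^11 is central, so an irreducible representation sends it to +I or -I (Schur).
This locks tr(u) to 2*cos(pi*alpha/6), alpha in 1..5, and tr(v) to 2*cos(pi*beta/11), beta in 1..10, on each component of irreducible characters.
The two central values (-1)^alpha I and (-1)^beta I must be the same matrix, so alpha and beta share a parity.
Counting: 3 odd alphas x 5 odd betas + 2 even alphas x 5 even betas = 15 + 10 = 25.
Total: 25 irreducible-character components + 1 reducible (abelian) component = 26.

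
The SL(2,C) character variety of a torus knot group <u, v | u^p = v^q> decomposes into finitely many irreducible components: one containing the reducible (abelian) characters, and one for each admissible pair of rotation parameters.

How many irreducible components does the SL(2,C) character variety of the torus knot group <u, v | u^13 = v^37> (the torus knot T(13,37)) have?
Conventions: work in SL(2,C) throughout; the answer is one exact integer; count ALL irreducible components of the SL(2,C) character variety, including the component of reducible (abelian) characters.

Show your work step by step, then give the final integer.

In the torus knot group T(13,37), u^13 = v^37 is central, so an irreducible representation sends it to +I or -I (Schur).
On an irreducible component, tr(u) is locked at 2*cos(pi*alpha/13) for some alpha in 1..12, and tr(v) at 2*cos(pi*beta/37) for some beta in 1..36.
The two central values (-1)^alpha I and (-1)^beta I must be the same matrix, so alpha and beta share a parity.
Counting: 6 odd alphas x 18 odd betas + 6 even alphas x 18 even betas = 108 + 108 = 216.
That is 216 components of irreducible characters, and with the reducible (abelian) component the total is 217.

217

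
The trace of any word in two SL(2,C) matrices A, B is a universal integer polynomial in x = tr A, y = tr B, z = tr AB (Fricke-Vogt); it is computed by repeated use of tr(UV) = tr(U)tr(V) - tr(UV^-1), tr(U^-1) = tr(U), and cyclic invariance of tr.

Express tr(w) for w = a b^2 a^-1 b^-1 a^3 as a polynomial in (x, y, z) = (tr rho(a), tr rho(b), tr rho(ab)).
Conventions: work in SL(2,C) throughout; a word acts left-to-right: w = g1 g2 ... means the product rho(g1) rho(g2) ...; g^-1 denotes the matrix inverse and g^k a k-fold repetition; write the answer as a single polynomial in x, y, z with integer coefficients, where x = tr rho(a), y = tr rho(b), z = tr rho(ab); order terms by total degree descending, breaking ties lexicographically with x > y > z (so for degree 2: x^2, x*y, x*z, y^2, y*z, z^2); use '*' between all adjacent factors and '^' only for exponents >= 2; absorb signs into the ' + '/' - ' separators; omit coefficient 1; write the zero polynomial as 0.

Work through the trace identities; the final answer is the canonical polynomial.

-x^4*y^2*z + x^5*y + x^3*y^3 + x^3*y*z^2 + 2*x^2*y^2*z - 6*x^3*y - 2*x*y^3 - 2*x*y*z^2 + x^2*z + 7*x*y - z

tr(a b a) = tr(a) tr(b a) - tr(b)  (reduce the a square) = x*z - y
and tr(b a^3) = tr(a) tr(a b a) - tr(a b)  (reduce the a square) = x^2*z - x*y - z
tr(a^4 b) = tr(a) tr(b a^3) - tr(b a^2)  (reduce the a square) = x^3*z - x^2*y - 2*x*z + y
tr(b^2 a) = tr(b) tr(a b) - tr(a)  (reduce the b square) = y*z - x
tr(b^2) = tr(b) tr(b) - tr(1)  (reduce the b square) = y^2 - 2
next, tr(b^2 a^2) = tr(a) tr(b^2 a) - tr(b^2)  (reduce the a square) = x*y*z - x^2 - y^2 + 2
and tr(a^2 b^2 a) = tr(a) tr(b^2 a^2) - tr(b^2 a)  (reduce the a square) = x^2*y*z - x^3 - x*y^2 - y*z + 3*x
tr(a^3 b^2 a) = tr(a) tr(a^2 b^2 a) - tr(a^2 b^2)  (reduce the a square) = x^3*y*z - x^4 - x^2*y^2 - 2*x*y*z + 4*x^2 + y^2 - 2
tr(a^4 b^2 a) = tr(a) tr(a^3 b^2 a) - tr(a^3 b^2)  (reduce the a square) = x^4*y*z - x^5 - x^3*y^2 - 3*x^2*y*z + 5*x^3 + 2*x*y^2 + y*z - 5*x
next, tr(a b a b) = tr(b a) tr(b a) - tr(1)  (split on b) = z^2 - 2
and tr(b^2 a b a) = tr(b) tr(a b a b) - tr(a b a)  (reduce the b square) = y*z^2 - x*z - y
tr(b^2 a b) = tr(b) tr(a b^2) - tr(a b)  (reduce the b square) = y^2*z - x*y - z
tr(b^2 a b a^2) = tr(a) tr(b^2 a b a) - tr(b^2 a b)  (reduce the a square) = x*y*z^2 - x^2*z - y^2*z + z
tr(a b^2 a b a^2) = tr(a) tr(b^2 a b a^2) - tr(b^2 a b a)  (reduce the a square) = x^2*y*z^2 - x^3*z - x*y^2*z - y*z^2 + 2*x*z + y
tr(a^4 b^2 a b) = tr(a) tr(a b^2 a b a^2) - tr(a b^2 a b a)  (reduce the a square) = x^3*y*z^2 - x^4*z - x^2*y^2*z - 2*x*y*z^2 + 3*x^2*z + y^2*z + x*y - z
next, tr(b^-1 a^4 b^2 a) = tr(a^4 b^2 a) tr(b) - tr(a^4 b^2 a b)  (eliminate b^-1) = x^4*y^2*z - x^5*y - x^3*y^3 - x^3*y*z^2 + x^4*z - 2*x^2*y^2*z + 5*x^3*y + 2*x*y^3 + 2*x*y*z^2 - 3*x^2*z - 6*x*y + z
tr(a b^2 a^-1 b^-1 a^3) = tr(b^-1 a^4 b^2) tr(a) - tr(b^-1 a^4 b^2 a)  (eliminate a^-1) = -x^4*y^2*z + x^5*y + x^3*y^3 + x^3*y*z^2 + 2*x^2*y^2*z - 6*x^3*y - 2*x*y^3 - 2*x*y*z^2 + x^2*z + 7*x*y - z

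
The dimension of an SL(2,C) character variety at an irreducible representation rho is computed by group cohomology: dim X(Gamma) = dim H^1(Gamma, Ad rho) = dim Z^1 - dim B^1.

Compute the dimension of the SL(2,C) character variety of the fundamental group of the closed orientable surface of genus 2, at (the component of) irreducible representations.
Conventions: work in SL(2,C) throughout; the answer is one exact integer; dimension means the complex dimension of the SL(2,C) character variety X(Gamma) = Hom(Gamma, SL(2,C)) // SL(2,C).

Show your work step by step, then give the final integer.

6

Gamma = pi_1(Sigma_2) = < a_1, b_1, ..., a_2, b_2 | prod [a_i, b_i] > has 2g = 4 generators and 1 relator.
Before the relator condition, cocycle space has dim 3*4 = 12.
At an irreducible rho, H^2 = coker(d_2) vanishes (Poincare duality: H^2 is dual to H^0 = invariants = 0), so d_2 is surjective onto sl_2 and dim Z^1 = 12 - 3 = 9.
Coboundaries contribute dim B^1 = 3 (injective at irreducible rho).
Hence dim X = 9 - 3 = 6.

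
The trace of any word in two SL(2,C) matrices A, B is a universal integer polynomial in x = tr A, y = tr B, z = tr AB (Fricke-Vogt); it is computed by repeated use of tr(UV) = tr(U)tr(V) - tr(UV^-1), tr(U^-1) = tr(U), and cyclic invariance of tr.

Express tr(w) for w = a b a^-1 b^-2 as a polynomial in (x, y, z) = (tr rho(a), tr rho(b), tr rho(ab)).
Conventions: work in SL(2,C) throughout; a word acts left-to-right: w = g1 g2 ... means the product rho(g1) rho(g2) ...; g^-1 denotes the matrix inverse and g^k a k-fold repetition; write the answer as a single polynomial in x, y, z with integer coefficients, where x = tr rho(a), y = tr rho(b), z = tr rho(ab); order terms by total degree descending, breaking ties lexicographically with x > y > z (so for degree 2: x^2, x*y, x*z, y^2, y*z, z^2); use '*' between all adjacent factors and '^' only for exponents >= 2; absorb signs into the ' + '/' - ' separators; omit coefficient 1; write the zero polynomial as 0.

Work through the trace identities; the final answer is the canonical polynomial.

trace(b a b) = trace(b) * trace(a b) - trace(a)  (reduce the b square) = y*z - x
trace(b a b a) = trace(a b) * trace(a b) - trace(1)  (split on a) = z^2 - 2
trace(a b a^-1 b) = trace(b a b) * trace(a) - trace(b a b a)  (eliminate a^-1) = x*y*z - x^2 - z^2 + 2
trace(a b a^-1 b^-1) = trace(a b a^-1) * trace(b) - trace(a b a^-1 b)  (eliminate b^-1) = -x*y*z + x^2 + y^2 + z^2 - 2
trace(a b a^-1 b^-2) = trace(a b a^-1 b^-1) * trace(b) - trace(a b a^-1)  (eliminate b^-1) = -x*y^2*z + x^2*y + y^3 + y*z^2 - 3*y

-x*y^2*z + x^2*y + y^3 + y*z^2 - 3*y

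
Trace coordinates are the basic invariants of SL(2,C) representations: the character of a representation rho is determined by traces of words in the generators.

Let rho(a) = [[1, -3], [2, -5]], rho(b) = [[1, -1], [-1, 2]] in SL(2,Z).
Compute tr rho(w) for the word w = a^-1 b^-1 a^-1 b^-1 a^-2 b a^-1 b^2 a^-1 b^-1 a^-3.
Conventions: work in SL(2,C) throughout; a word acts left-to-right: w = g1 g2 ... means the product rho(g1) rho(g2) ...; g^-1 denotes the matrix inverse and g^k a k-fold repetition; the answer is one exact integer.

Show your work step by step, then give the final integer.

rho(a^-1) = [[-5, 3], [-2, 1]]
... * rho(b^-1) = [[2, 1], [1, 1]]  ->  [[-7, -2], [-3, -1]]
... * rho(a^-1) = [[-5, 3], [-2, 1]]  ->  [[39, -23], [17, -10]]
... * rho(b^-1) = [[2, 1], [1, 1]]  ->  [[55, 16], [24, 7]]
... * rho(a^-1) = [[-5, 3], [-2, 1]]  ->  [[-307, 181], [-134, 79]]
... * rho(a^-1) = [[-5, 3], [-2, 1]]  ->  [[1173, -740], [512, -323]]
... * rho(b) = [[1, -1], [-1, 2]]  ->  [[1913, -2653], [835, -1158]]
... * rho(a^-1) = [[-5, 3], [-2, 1]]  ->  [[-4259, 3086], [-1859, 1347]]
... * rho(b) = [[1, -1], [-1, 2]]  ->  [[-7345, 10431], [-3206, 4553]]
... * rho(b) = [[1, -1], [-1, 2]]  ->  [[-17776, 28207], [-7759, 12312]]
... * rho(a^-1) = [[-5, 3], [-2, 1]]  ->  [[32466, -25121], [14171, -10965]]
... * rho(b^-1) = [[2, 1], [1, 1]]  ->  [[39811, 7345], [17377, 3206]]
... * rho(a^-1) = [[-5, 3], [-2, 1]]  ->  [[-213745, 126778], [-93297, 55337]]
... * rho(a^-1) = [[-5, 3], [-2, 1]]  ->  [[815169, -514457], [355811, -224554]]
... * rho(a^-1) = [[-5, 3], [-2, 1]]  ->  [[-3046931, 1931050], [-1329947, 842879]]
tr = -3046931 + 842879 = -2204052

-2204052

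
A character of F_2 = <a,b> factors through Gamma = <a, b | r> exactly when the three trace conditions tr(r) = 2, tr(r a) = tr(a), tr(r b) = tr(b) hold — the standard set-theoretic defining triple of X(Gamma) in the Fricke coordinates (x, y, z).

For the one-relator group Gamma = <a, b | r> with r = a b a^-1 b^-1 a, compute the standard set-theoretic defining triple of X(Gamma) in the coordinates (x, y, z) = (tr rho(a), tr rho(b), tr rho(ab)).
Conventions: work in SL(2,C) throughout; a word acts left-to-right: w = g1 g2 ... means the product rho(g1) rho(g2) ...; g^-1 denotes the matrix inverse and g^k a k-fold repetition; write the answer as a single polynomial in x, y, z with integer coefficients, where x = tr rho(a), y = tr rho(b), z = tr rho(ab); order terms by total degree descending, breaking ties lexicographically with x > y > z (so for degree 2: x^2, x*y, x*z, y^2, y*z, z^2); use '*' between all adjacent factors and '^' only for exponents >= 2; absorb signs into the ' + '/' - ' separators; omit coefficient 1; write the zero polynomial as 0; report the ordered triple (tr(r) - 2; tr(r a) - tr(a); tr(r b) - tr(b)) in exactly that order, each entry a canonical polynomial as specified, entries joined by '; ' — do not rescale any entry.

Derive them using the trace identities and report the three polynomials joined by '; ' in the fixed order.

and tr(a^2) = tr(a) tr(a) - tr(1) = x^2 - 2
next, tr(a b a) = tr(a) tr(b a) - tr(b) = x*z - y
and tr(a^2 b a) = tr(a) tr(a b a) - tr(a b) = x^2*z - x*y - z
tr(b a b a) = tr(b a) tr(b a) - tr(1)   [split at repeated b] = z^2 - 2
tr(b a b) = tr(b) tr(a b) - tr(a) = y*z - x
tr(a^2 b a b) = tr(a) tr(b a b a) - tr(b a b) = x*z^2 - y*z - x
tr(b^-1 a^2 b a) = tr(a^2 b a) tr(b) - tr(a^2 b a b) = x^2*y*z - x*y^2 - x*z^2 + x
and tr(a b a^-1 b^-1 a) = tr(b^-1 a^2 b) tr(a) - tr(b^-1 a^2 b a) = -x^2*y*z + x^3 + x*y^2 + x*z^2 - 3*x
tr(a b^2 a) = tr(b) tr(a^2 b) - tr(a^2) = x*y*z - x^2 - y^2 + 2
and tr(b a^3 b) = tr(a) tr(a b^2 a) - tr(a b^2) = x^2*y*z - x^3 - x*y^2 - y*z + 3*x
next, tr(b a^3 b a) = tr(a) tr(b a b a^2) - tr(b a b a) = x^2*z^2 - x*y*z - x^2 - z^2 + 2
next, tr(a^3 b a^-1 b) = tr(b a^3 b) tr(a) - tr(b a^3 b a) = x^3*y*z - x^4 - x^2*y^2 - x^2*z^2 + 4*x^2 + z^2 - 2
tr(a b a^-1 b^-1 a^2) = tr(a^3 b a^-1) tr(b) - tr(a^3 b a^-1 b) = -x^3*y*z + x^4 + x^2*y^2 + x^2*z^2 + x*y*z - 4*x^2 - y^2 - z^2 + 2
next, tr(a b a b a b) = tr(a b a b) tr(a b) - tr(b a)  (split on a) = z^3 - 3*z
next, tr(b^-1 a b a b a) = tr(a b a b a) tr(b) - tr(a b a b a b)  (eliminate b^-1) = x*y*z^2 - y^2*z - z^3 - x*y + 3*z
next, tr(a b a^-1 b^-1 a b) = tr(b^-1 a b a b) tr(a) - tr(b^-1 a b a b a)  (eliminate a^-1) = -x*y*z^2 + x^2*z + y^2*z + z^3 - 3*z
assemble the triple (tr(r) - 2; tr(r a) - x; tr(r b) - y)

-x^2*y*z + x^3 + x*y^2 + x*z^2 - 3*x - 2; -x^3*y*z + x^4 + x^2*y^2 + x^2*z^2 + x*y*z - 4*x^2 - y^2 - z^2 - x + 2; -x*y*z^2 + x^2*z + y^2*z + z^3 - y - 3*z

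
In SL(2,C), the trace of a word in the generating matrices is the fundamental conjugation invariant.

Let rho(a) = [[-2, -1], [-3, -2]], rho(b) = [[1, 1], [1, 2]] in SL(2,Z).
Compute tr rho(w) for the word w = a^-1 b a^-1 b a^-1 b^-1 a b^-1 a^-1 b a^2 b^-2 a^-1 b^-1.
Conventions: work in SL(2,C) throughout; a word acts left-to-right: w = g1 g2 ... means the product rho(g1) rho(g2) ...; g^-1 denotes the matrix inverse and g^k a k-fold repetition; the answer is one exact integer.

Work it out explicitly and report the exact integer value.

1042

rho(a^-1) = [[-2, 1], [3, -2]]
... * rho(b) = [[1, 1], [1, 2]]  ->  [[-1, 0], [1, -1]]
... * rho(a^-1) = [[-2, 1], [3, -2]]  ->  [[2, -1], [-5, 3]]
... * rho(b) = [[1, 1], [1, 2]]  ->  [[1, 0], [-2, 1]]
... * rho(a^-1) = [[-2, 1], [3, -2]]  ->  [[-2, 1], [7, -4]]
... * rho(b^-1) = [[2, -1], [-1, 1]]  ->  [[-5, 3], [18, -11]]
... * rho(a) = [[-2, -1], [-3, -2]]  ->  [[1, -1], [-3, 4]]
... * rho(b^-1) = [[2, -1], [-1, 1]]  ->  [[3, -2], [-10, 7]]
... * rho(a^-1) = [[-2, 1], [3, -2]]  ->  [[-12, 7], [41, -24]]
... * rho(b) = [[1, 1], [1, 2]]  ->  [[-5, 2], [17, -7]]
... * rho(a) = [[-2, -1], [-3, -2]]  ->  [[4, 1], [-13, -3]]
... * rho(a) = [[-2, -1], [-3, -2]]  ->  [[-11, -6], [35, 19]]
... * rho(b^-1) = [[2, -1], [-1, 1]]  ->  [[-16, 5], [51, -16]]
... * rho(b^-1) = [[2, -1], [-1, 1]]  ->  [[-37, 21], [118, -67]]
... * rho(a^-1) = [[-2, 1], [3, -2]]  ->  [[137, -79], [-437, 252]]
... * rho(b^-1) = [[2, -1], [-1, 1]]  ->  [[353, -216], [-1126, 689]]
tr = 353 + 689 = 1042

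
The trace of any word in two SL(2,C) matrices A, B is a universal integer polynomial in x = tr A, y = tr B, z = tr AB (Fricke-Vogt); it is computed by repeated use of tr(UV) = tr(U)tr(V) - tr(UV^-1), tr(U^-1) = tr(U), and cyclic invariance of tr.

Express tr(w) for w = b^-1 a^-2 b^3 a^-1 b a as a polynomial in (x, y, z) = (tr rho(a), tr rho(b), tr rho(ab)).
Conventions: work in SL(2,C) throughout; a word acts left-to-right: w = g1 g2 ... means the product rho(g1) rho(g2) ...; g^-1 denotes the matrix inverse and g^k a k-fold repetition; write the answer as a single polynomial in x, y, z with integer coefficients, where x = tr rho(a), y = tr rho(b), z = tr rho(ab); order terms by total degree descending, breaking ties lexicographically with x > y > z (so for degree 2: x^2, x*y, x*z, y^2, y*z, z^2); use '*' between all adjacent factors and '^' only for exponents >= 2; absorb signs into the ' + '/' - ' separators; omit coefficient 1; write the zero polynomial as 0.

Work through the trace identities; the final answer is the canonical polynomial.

-x^3*y^4*z + x^4*y^3 + x^2*y^5 + 2*x^2*y^3*z^2 + x^3*y^2*z - x*y^4*z - x*y^2*z^3 - 2*x^4*y - 5*x^2*y^3 - 3*x^2*y*z^2 + x^3*z + 3*x*y^2*z + x*z^3 + 7*x^2*y + y*z^2 - 3*x*z - y

trace(b^2) = trace(b) * trace(b) - trace(1) = y^2 - 2
trace(b^3) = trace(b) * trace(b^2) - trace(b) = y^3 - 3*y
reduce: trace(b^4) = trace(b) * trace(b^3) - trace(b^2) = y^4 - 4*y^2 + 2
trace(b a b) = trace(b) * trace(a b) - trace(a) = y*z - x
trace(b^2 a b) = trace(b) * trace(b a b) - trace(b a) = y^2*z - x*y - z
so trace(b^4 a) = trace(b) * trace(b^2 a b) - trace(b^2 a) = y^3*z - x*y^2 - 2*y*z + x
reduce: trace(b^3 a^-1 b) = trace(b^4) * trace(a) - trace(b^4 a) = x*y^4 - y^3*z - 3*x*y^2 + 2*y*z + x
trace(b a b^4) = trace(b) * trace(b^3 a b) - trace(b^3 a) = y^4*z - x*y^3 - 3*y^2*z + 2*x*y + z
so trace(a b a b) = trace(a b) * trace(a b) - trace(1) = z^2 - 2
trace(a b a) = trace(a) * trace(b a) - trace(b) = x*z - y
so trace(a b a b^2) = trace(b) * trace(a b a b) - trace(a b a) = y*z^2 - x*z - y
trace(a b a b^3) = trace(b) * trace(a b a b^2) - trace(a b a b) = y^2*z^2 - x*y*z - y^2 - z^2 + 2
trace(b a b^4 a) = trace(b) * trace(a b a b^3) - trace(a b a b^2) = y^3*z^2 - x*y^2*z - y^3 - 2*y*z^2 + x*z + 3*y
reduce: trace(b^3 a^-1 b a b) = trace(b a b^4) * trace(a) - trace(b a b^4 a) = x*y^4*z - x^2*y^3 - y^3*z^2 - 2*x*y^2*z + 2*x^2*y + y^3 + 2*y*z^2 - 3*y
so trace(a b a b a b) = trace(b a) * trace(b a b a) - trace(b^-1 a^-1) = z^3 - 3*z
so trace(a b a b a) = trace(a) * trace(b a b a) - trace(b a b) = x*z^2 - y*z - x
trace(b a b a b a b) = trace(b) * trace(a b a b a b) - trace(a b a b a) = y*z^3 - x*z^2 - 2*y*z + x
reduce: trace(b a b a b^3 a) = trace(b) * trace(b a b a b a b) - trace(b a b a b a) = y^2*z^3 - x*y*z^2 - 2*y^2*z - z^3 + x*y + 3*z
so trace(b^3 a^-1 b a b a) = trace(b a b a b^3) * trace(a) - trace(b a b a b^3 a) = x*y^3*z^2 - x^2*y^2*z - y^2*z^3 - x*y^3 - x*y*z^2 + x^2*z + 2*y^2*z + z^3 + 2*x*y - 3*z
reduce: trace(a^-1 b^3 a^-1 b a b) = trace(b^3 a^-1 b a b) * trace(a) - trace(b^3 a^-1 b a b a) = x^2*y^4*z - x^3*y^3 - 2*x*y^3*z^2 - x^2*y^2*z + y^2*z^3 + 2*x^3*y + 2*x*y^3 + 3*x*y*z^2 - x^2*z - 2*y^2*z - z^3 - 5*x*y + 3*z
trace(b^3 a^-1 b a b^-1 a^-1) = trace(a^-1 b^3 a^-1 b a) * trace(b) - trace(a^-1 b^3 a^-1 b a b) = -x^2*y^4*z + x^3*y^3 + x*y^5 + 2*x*y^3*z^2 + x^2*y^2*z - y^4*z - y^2*z^3 - 2*x^3*y - 5*x*y^3 - 3*x*y*z^2 + x^2*z + 4*y^2*z + z^3 + 6*x*y - 3*z
so trace(b^2 a^-1 b a) = trace(b a b^2) * trace(a) - trace(b a b^2 a) = x*y^2*z - x^2*y - y*z^2 + y
reduce: trace(b^-1 a^-2 b^3 a^-1 b a) = trace(b^3 a^-1 b a b^-1 a^-1) * trace(a) - trace(b^3 a^-1 b a b^-1) = -x^3*y^4*z + x^4*y^3 + x^2*y^5 + 2*x^2*y^3*z^2 + x^3*y^2*z - x*y^4*z - x*y^2*z^3 - 2*x^4*y - 5*x^2*y^3 - 3*x^2*y*z^2 + x^3*z + 3*x*y^2*z + x*z^3 + 7*x^2*y + y*z^2 - 3*x*z - y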